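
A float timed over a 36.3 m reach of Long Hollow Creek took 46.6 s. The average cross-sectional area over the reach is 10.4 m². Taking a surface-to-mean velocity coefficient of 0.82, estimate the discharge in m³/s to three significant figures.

v_surface = L / t̄ = 36.3 / 46.6 = 0.7790 m/s
v_mean = 0.82 × 0.7790 = 0.6388 m/s
Q = A × v_mean = 10.4 × 0.6388 = 6.643 m³/s

6.64 m³/s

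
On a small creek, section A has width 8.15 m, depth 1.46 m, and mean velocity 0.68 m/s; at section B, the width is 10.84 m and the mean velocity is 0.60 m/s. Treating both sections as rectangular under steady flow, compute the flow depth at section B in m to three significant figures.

1.24 m

Q = A₁V₁ = (8.15×1.46) × 0.68 = 8.091 m³/s
d₂ = Q/(b₂ V₂) = 8.091/(10.84×0.60) = 1.244 m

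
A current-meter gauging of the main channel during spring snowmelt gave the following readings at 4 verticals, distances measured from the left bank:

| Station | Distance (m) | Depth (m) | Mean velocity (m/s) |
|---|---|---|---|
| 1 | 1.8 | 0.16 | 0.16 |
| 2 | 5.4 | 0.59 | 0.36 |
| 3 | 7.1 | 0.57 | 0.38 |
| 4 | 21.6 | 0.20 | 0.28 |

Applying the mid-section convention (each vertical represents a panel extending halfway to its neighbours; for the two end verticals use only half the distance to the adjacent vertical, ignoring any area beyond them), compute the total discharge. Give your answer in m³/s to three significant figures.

w_1 = (5.4 − 1.8)/2 = 1.8 m; q_1 = 0.16 × 0.16 × 1.8 = 0.04608 m³/s
w_2 = (7.1 − 1.8)/2 = 2.65 m; q_2 = 0.36 × 0.59 × 2.65 = 0.5629 m³/s
w_3 = (21.6 − 5.4)/2 = 8.1 m; q_3 = 0.38 × 0.57 × 8.1 = 1.754 m³/s
w_4 = (21.6 − 7.1)/2 = 7.25 m; q_4 = 0.28 × 0.20 × 7.25 = 0.4060 m³/s
Q = Σ qᵢ = 2.769 m³/s

2.77 m³/s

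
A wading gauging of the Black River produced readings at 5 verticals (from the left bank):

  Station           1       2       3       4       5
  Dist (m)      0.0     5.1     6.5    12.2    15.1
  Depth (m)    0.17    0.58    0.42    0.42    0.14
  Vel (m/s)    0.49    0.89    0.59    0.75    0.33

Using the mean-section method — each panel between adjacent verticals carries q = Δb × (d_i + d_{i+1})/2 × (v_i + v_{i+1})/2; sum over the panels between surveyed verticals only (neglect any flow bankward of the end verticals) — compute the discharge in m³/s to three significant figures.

3.88 m³/s

Panel 1-2: Δb = 5.1 m, d̄ = (0.17+0.58)/2 = 0.375, v̄ = (0.49+0.89)/2 = 0.69 → q = 5.1×0.375×0.69 = 1.320 m³/s
Panel 2-3: Δb = 1.4 m, d̄ = (0.58+0.42)/2 = 0.5, v̄ = (0.89+0.59)/2 = 0.74 → q = 1.4×0.5×0.74 = 0.5180 m³/s
Panel 3-4: Δb = 5.7 m, d̄ = (0.42+0.42)/2 = 0.42, v̄ = (0.59+0.75)/2 = 0.67 → q = 5.7×0.42×0.67 = 1.604 m³/s
Panel 4-5: Δb = 2.9 m, d̄ = (0.42+0.14)/2 = 0.28, v̄ = (0.75+0.33)/2 = 0.54 → q = 2.9×0.28×0.54 = 0.4385 m³/s
Q = Σ q = 3.880 m³/s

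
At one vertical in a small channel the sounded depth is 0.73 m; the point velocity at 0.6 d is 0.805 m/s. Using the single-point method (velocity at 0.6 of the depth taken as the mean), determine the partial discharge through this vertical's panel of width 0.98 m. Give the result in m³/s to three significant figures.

0.576 m³/s

v̄ = v₀.₆ = 0.805 m/s
q = v̄ × d × w = 0.8050 × 0.73 × 0.98 = 0.5759 m³/s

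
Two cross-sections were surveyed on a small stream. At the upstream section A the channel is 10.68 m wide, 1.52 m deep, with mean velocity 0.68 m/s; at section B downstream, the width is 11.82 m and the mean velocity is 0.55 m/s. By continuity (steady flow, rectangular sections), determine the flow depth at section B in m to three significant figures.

Q = A₁V₁ = (10.68×1.52) × 0.68 = 11.04 m³/s
d₂ = Q/(b₂ V₂) = 11.04/(11.82×0.55) = 1.698 m

1.70 m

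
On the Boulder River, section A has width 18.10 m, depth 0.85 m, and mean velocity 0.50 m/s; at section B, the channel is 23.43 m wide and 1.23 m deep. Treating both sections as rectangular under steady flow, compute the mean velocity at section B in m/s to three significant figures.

Q = A₁V₁ = (18.10×0.85) × 0.50 = 7.693 m³/s
A₂ = 23.43 × 1.23 = 28.82 m²
V₂ = Q/A₂ = 7.693/28.82 = 0.2669 m/s

0.267 m/s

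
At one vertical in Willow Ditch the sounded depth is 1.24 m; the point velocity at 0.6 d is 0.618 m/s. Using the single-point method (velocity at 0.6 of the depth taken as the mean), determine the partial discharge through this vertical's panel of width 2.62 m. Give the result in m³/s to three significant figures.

v̄ = v₀.₆ = 0.618 m/s
q = v̄ × d × w = 0.6180 × 1.24 × 2.62 = 2.008 m³/s

2.01 m³/s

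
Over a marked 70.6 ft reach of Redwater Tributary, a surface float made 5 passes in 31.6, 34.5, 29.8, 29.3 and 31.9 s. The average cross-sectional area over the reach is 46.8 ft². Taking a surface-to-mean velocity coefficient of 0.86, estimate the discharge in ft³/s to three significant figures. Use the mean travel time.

t̄ = (31.6 + 34.5 + 29.8 + 29.3 + 31.9) / 5 = 31.42 s
v_surface = L / t̄ = 70.6 / 31.42 = 2.247 ft/s
v_mean = 0.86 × 2.247 = 1.932 ft/s
Q = A × v_mean = 46.8 × 1.932 = 90.44 ft³/s

90.4 ft³/s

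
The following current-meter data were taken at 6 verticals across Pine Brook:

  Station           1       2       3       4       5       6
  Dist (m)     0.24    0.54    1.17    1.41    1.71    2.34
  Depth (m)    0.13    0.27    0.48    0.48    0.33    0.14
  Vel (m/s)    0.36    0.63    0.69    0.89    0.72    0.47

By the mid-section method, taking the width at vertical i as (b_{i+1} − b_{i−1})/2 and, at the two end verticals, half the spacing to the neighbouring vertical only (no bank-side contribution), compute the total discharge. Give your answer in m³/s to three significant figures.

w_1 = (0.54 − 0.24)/2 = 0.15 m; q_1 = 0.36 × 0.13 × 0.15 = 0.007020 m³/s
w_2 = (1.17 − 0.24)/2 = 0.465 m; q_2 = 0.63 × 0.27 × 0.465 = 0.07910 m³/s
w_3 = (1.41 − 0.54)/2 = 0.435 m; q_3 = 0.69 × 0.48 × 0.435 = 0.1441 m³/s
w_4 = (1.71 − 1.17)/2 = 0.27 m; q_4 = 0.89 × 0.48 × 0.27 = 0.1153 m³/s
w_5 = (2.34 − 1.41)/2 = 0.465 m; q_5 = 0.72 × 0.33 × 0.465 = 0.1105 m³/s
w_6 = (2.34 − 1.71)/2 = 0.315 m; q_6 = 0.47 × 0.14 × 0.315 = 0.02073 m³/s
Q = Σ qᵢ = 0.4767 m³/s

0.477 m³/s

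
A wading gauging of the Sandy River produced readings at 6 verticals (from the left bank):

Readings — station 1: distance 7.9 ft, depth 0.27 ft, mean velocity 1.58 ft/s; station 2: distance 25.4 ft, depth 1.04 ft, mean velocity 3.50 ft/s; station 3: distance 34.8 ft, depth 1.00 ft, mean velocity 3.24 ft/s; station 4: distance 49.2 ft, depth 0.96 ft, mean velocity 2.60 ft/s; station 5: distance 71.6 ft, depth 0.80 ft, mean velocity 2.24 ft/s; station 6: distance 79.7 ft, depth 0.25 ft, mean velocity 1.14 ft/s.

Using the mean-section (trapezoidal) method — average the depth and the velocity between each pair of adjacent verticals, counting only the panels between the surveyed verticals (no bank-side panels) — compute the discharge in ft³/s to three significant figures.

Panel 1-2: Δb = 17.5 ft, d̄ = (0.27+1.04)/2 = 0.655, v̄ = (1.58+3.50)/2 = 2.54 → q = 17.5×0.655×2.54 = 29.11 ft³/s
Panel 2-3: Δb = 9.4 ft, d̄ = (1.04+1.00)/2 = 1.02, v̄ = (3.50+3.24)/2 = 3.37 → q = 9.4×1.02×3.37 = 32.31 ft³/s
Panel 3-4: Δb = 14.4 ft, d̄ = (1.00+0.96)/2 = 0.98, v̄ = (3.24+2.60)/2 = 2.92 → q = 14.4×0.98×2.92 = 41.21 ft³/s
Panel 4-5: Δb = 22.4 ft, d̄ = (0.96+0.80)/2 = 0.88, v̄ = (2.60+2.24)/2 = 2.42 → q = 22.4×0.88×2.42 = 47.70 ft³/s
Panel 5-6: Δb = 8.1 ft, d̄ = (0.80+0.25)/2 = 0.525, v̄ = (2.24+1.14)/2 = 1.69 → q = 8.1×0.525×1.69 = 7.187 ft³/s
Q = Σ q = 157.5 ft³/s

158 ft³/s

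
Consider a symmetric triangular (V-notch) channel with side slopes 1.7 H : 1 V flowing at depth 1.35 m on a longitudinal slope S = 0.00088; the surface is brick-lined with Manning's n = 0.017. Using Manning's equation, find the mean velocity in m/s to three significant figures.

1.22 m/s

A = z·y² = 1.7×1.35² = 3.098 m²
P = 2y√(1+z²) = 2×1.35×√(1+1.7²) = 5.325 m
R = A/P = 3.098/5.325 = 0.5818 m
Q = (1/n)·A·R^(2/3)·S^(1/2) = (1/0.017) × 3.098 × 0.5818^(2/3) × 0.00088^(1/2) = 3.768 m³/s
V = Q/A = 3.768/3.098 = 1.216 m/s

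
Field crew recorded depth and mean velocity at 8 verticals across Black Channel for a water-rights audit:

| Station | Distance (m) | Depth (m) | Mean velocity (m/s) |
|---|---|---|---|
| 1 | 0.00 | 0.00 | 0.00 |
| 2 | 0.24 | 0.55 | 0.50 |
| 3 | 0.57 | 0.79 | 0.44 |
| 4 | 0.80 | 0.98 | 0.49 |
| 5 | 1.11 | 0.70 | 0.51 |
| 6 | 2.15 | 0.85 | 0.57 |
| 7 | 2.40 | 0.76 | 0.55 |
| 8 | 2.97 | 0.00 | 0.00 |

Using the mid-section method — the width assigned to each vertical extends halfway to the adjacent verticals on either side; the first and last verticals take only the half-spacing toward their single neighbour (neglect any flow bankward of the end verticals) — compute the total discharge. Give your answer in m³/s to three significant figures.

w_2 = (0.57 − 0.00)/2 = 0.285 m; q_2 = 0.50 × 0.55 × 0.285 = 0.07838 m³/s
w_3 = (0.80 − 0.24)/2 = 0.28 m; q_3 = 0.44 × 0.79 × 0.28 = 0.09733 m³/s
w_4 = (1.11 − 0.57)/2 = 0.27 m; q_4 = 0.49 × 0.98 × 0.27 = 0.1297 m³/s
w_5 = (2.15 − 0.80)/2 = 0.675 m; q_5 = 0.51 × 0.70 × 0.675 = 0.2410 m³/s
w_6 = (2.40 − 1.11)/2 = 0.645 m; q_6 = 0.57 × 0.85 × 0.645 = 0.3125 m³/s
w_7 = (2.97 − 2.15)/2 = 0.41 m; q_7 = 0.55 × 0.76 × 0.41 = 0.1714 m³/s
Stations 1, 8 contribute zero (depth or velocity is 0).
Q = Σ qᵢ = 1.030 m³/s

1.03 m³/s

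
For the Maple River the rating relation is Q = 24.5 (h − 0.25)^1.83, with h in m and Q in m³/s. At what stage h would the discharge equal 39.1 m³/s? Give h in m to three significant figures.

h − h₀ = (Q/C)^(1/b) = (39.1/24.5)^(1/1.83) = 1.291 m
h = 0.25 + 1.291 = 1.541 m

1.54 m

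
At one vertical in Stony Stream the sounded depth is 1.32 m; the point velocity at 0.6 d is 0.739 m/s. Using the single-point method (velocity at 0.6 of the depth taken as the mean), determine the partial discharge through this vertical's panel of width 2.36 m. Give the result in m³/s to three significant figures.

2.30 m³/s

v̄ = v₀.₆ = 0.739 m/s
q = v̄ × d × w = 0.7390 × 1.32 × 2.36 = 2.302 m³/s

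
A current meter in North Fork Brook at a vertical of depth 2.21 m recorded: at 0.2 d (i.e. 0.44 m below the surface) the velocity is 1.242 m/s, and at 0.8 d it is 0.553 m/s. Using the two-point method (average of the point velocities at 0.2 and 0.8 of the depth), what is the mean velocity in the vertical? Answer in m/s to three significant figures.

0.898 m/s

v̄ = (1.242 + 0.553) / 2 = 0.8975 m/s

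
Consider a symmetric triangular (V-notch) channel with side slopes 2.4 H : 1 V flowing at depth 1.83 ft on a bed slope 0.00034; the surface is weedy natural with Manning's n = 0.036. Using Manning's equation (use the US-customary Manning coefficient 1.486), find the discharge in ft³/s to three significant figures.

A = z·y² = 2.4×1.83² = 8.037 ft²
P = 2y√(1+z²) = 2×1.83×√(1+2.4²) = 9.516 ft
R = A/P = 8.037/9.516 = 0.8446 ft
Q = (1.486/n)·A·R^(2/3)·S^(1/2) = (1.486/0.036) × 8.037 × 0.8446^(2/3) × 0.00034^(1/2) = 5.466 ft³/s

5.47 ft³/s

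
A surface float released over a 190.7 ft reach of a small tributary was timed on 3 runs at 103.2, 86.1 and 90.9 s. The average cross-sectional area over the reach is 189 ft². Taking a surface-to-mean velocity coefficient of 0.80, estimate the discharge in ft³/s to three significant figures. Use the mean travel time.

309 ft³/s

t̄ = (103.2 + 86.1 + 90.9) / 3 = 93.4 s
v_surface = L / t̄ = 190.7 / 93.4 = 2.042 ft/s
v_mean = 0.80 × 2.042 = 1.633 ft/s
Q = A × v_mean = 189 × 1.633 = 308.7 ft³/s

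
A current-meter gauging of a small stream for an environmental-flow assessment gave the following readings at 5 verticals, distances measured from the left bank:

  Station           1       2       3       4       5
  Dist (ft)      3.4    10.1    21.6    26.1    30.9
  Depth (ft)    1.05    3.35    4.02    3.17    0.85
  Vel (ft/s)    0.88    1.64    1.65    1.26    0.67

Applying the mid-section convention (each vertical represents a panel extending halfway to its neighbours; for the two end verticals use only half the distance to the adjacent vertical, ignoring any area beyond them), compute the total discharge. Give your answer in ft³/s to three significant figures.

w_1 = (10.1 − 3.4)/2 = 3.35 ft; q_1 = 0.88 × 1.05 × 3.35 = 3.095 ft³/s
w_2 = (21.6 − 3.4)/2 = 9.1 ft; q_2 = 1.64 × 3.35 × 9.1 = 50.00 ft³/s
w_3 = (26.1 − 10.1)/2 = 8 ft; q_3 = 1.65 × 4.02 × 8 = 53.06 ft³/s
w_4 = (30.9 − 21.6)/2 = 4.65 ft; q_4 = 1.26 × 3.17 × 4.65 = 18.57 ft³/s
w_5 = (30.9 − 26.1)/2 = 2.4 ft; q_5 = 0.67 × 0.85 × 2.4 = 1.367 ft³/s
Q = Σ qᵢ = 126.1 ft³/s

126 ft³/s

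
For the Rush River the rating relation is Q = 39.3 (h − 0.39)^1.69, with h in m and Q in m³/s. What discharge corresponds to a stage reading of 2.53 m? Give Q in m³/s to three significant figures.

142 m³/s

Q = 39.3 × (2.53 − 0.39)^1.69 = 39.3 × 2.14^1.69 = 142.2 m³/s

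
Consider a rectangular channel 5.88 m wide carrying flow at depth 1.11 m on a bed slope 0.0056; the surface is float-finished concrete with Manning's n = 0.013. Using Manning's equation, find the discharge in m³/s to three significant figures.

32.5 m³/s

A = b·y = 5.88 × 1.11 = 6.527 m²
P = b + 2y = 5.88 + 2×1.11 = 8.100 m
R = A/P = 6.527/8.100 = 0.8058 m
Q = (1/n)·A·R^(2/3)·S^(1/2) = (1/0.013) × 6.527 × 0.8058^(2/3) × 0.0056^(1/2) = 32.53 m³/s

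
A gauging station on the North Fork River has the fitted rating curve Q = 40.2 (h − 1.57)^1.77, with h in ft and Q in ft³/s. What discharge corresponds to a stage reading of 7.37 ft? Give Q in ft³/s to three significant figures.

903 ft³/s

Q = 40.2 × (7.37 − 1.57)^1.77 = 40.2 × 5.8^1.77 = 902.6 ft³/s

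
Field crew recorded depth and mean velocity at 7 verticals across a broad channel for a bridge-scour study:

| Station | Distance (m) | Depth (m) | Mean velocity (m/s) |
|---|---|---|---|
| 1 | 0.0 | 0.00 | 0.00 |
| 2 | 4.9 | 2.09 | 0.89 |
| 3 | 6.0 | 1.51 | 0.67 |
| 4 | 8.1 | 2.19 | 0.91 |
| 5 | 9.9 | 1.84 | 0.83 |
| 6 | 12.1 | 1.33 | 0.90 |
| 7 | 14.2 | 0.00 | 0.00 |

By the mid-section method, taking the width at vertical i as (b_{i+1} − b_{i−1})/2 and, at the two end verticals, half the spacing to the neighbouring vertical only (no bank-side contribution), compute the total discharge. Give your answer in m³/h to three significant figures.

60200 m³/h

w_2 = (6.0 − 0.0)/2 = 3 m; q_2 = 0.89 × 2.09 × 3 = 5.580 m³/s
w_3 = (8.1 − 4.9)/2 = 1.6 m; q_3 = 0.67 × 1.51 × 1.6 = 1.619 m³/s
w_4 = (9.9 − 6.0)/2 = 1.95 m; q_4 = 0.91 × 2.19 × 1.95 = 3.886 m³/s
w_5 = (12.1 − 8.1)/2 = 2 m; q_5 = 0.83 × 1.84 × 2 = 3.054 m³/s
w_6 = (14.2 − 9.9)/2 = 2.15 m; q_6 = 0.90 × 1.33 × 2.15 = 2.574 m³/s
Stations 1, 7 contribute zero (depth or velocity is 0).
Q = Σ qᵢ = 16.71 m³/s
= 16.71 × 3600 = 60170 m³/h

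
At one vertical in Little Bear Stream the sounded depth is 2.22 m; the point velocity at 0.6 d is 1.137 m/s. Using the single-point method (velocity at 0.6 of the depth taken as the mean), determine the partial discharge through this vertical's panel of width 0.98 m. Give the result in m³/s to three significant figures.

2.47 m³/s

v̄ = v₀.₆ = 1.137 m/s
q = v̄ × d × w = 1.137 × 2.22 × 0.98 = 2.474 m³/s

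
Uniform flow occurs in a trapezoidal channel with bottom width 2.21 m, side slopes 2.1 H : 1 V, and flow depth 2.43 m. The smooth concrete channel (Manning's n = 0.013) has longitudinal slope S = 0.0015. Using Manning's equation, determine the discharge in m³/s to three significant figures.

A = (b + z·y)·y = (2.21 + 2.1×2.43)×2.43 = 17.77 m²
P = b + 2y√(1+z²) = 2.21 + 2×2.43×√(1+2.1²) = 13.51 m
R = A/P = 17.77/13.51 = 1.315 m
Q = (1/n)·A·R^(2/3)·S^(1/2) = (1/0.013) × 17.77 × 1.315^(2/3) × 0.0015^(1/2) = 63.54 m³/s

63.5 m³/s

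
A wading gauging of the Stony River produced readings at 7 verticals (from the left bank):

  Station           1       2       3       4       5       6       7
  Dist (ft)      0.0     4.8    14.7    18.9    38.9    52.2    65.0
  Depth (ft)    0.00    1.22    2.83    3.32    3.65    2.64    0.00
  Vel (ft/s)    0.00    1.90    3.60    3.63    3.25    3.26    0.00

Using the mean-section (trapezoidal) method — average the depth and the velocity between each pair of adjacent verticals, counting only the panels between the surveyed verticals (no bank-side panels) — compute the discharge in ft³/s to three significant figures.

508 ft³/s

Panel 1-2: Δb = 4.8 ft, d̄ = (0.00+1.22)/2 = 0.61, v̄ = (0.00+1.90)/2 = 0.95 → q = 4.8×0.61×0.95 = 2.782 ft³/s
Panel 2-3: Δb = 9.9 ft, d̄ = (1.22+2.83)/2 = 2.025, v̄ = (1.90+3.60)/2 = 2.75 → q = 9.9×2.025×2.75 = 55.13 ft³/s
Panel 3-4: Δb = 4.2 ft, d̄ = (2.83+3.32)/2 = 3.075, v̄ = (3.60+3.63)/2 = 3.615 → q = 4.2×3.075×3.615 = 46.69 ft³/s
Panel 4-5: Δb = 20 ft, d̄ = (3.32+3.65)/2 = 3.485, v̄ = (3.63+3.25)/2 = 3.44 → q = 20×3.485×3.44 = 239.8 ft³/s
Panel 5-6: Δb = 13.3 ft, d̄ = (3.65+2.64)/2 = 3.145, v̄ = (3.25+3.26)/2 = 3.255 → q = 13.3×3.145×3.255 = 136.2 ft³/s
Panel 6-7: Δb = 12.8 ft, d̄ = (2.64+0.00)/2 = 1.32, v̄ = (3.26+0.00)/2 = 1.63 → q = 12.8×1.32×1.63 = 27.54 ft³/s
Q = Σ q = 508.1 ft³/s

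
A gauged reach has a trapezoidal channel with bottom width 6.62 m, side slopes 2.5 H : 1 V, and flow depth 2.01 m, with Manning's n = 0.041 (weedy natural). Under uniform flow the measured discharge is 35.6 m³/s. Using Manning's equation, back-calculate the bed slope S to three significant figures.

0.00263

A = (b + z·y)·y = (6.62 + 2.5×2.01)×2.01 = 23.41 m²
P = b + 2y√(1+z²) = 6.62 + 2×2.01×√(1+2.5²) = 17.44 m
R = A/P = 23.41/17.44 = 1.342 m
S = (Q·n / (1·A·R^(2/3)))² = (35.6×0.041 / (1×23.41×1.217))² = 0.002628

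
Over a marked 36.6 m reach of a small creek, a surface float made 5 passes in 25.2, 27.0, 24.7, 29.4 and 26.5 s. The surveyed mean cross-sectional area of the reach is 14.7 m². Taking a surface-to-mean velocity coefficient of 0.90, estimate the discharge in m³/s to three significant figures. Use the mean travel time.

18.2 m³/s

t̄ = (25.2 + 27.0 + 24.7 + 29.4 + 26.5) / 5 = 26.56 s
v_surface = L / t̄ = 36.6 / 26.56 = 1.378 m/s
v_mean = 0.90 × 1.378 = 1.240 m/s
Q = A × v_mean = 14.7 × 1.240 = 18.23 m³/s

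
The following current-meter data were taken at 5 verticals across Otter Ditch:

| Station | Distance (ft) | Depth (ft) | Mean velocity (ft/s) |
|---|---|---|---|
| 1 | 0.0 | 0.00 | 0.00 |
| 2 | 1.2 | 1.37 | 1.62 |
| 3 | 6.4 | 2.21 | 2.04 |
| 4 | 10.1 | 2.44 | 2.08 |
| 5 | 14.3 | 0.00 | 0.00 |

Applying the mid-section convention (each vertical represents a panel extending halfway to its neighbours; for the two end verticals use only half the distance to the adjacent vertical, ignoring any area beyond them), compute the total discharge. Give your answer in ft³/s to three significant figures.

w_2 = (6.4 − 0.0)/2 = 3.2 ft; q_2 = 1.62 × 1.37 × 3.2 = 7.102 ft³/s
w_3 = (10.1 − 1.2)/2 = 4.45 ft; q_3 = 2.04 × 2.21 × 4.45 = 20.06 ft³/s
w_4 = (14.3 − 6.4)/2 = 3.95 ft; q_4 = 2.08 × 2.44 × 3.95 = 20.05 ft³/s
Stations 1, 5 contribute zero (depth or velocity is 0).
Q = Σ qᵢ = 47.21 ft³/s

47.2 ft³/s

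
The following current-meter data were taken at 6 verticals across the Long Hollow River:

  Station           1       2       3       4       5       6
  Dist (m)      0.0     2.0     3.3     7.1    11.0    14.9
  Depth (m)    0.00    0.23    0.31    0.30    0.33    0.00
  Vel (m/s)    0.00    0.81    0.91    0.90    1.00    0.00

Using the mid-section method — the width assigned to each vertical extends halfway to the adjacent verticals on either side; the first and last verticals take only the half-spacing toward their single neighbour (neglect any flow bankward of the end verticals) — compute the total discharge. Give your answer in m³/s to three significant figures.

3.35 m³/s

w_2 = (3.3 − 0.0)/2 = 1.65 m; q_2 = 0.81 × 0.23 × 1.65 = 0.3074 m³/s
w_3 = (7.1 − 2.0)/2 = 2.55 m; q_3 = 0.91 × 0.31 × 2.55 = 0.7194 m³/s
w_4 = (11.0 − 3.3)/2 = 3.85 m; q_4 = 0.90 × 0.30 × 3.85 = 1.040 m³/s
w_5 = (14.9 − 7.1)/2 = 3.9 m; q_5 = 1.00 × 0.33 × 3.9 = 1.287 m³/s
Stations 1, 6 contribute zero (depth or velocity is 0).
Q = Σ qᵢ = 3.353 m³/s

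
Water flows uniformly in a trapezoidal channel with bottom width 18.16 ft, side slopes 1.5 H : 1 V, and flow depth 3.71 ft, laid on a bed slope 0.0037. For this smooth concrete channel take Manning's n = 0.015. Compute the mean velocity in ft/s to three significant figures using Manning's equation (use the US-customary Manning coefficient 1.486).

11.9 ft/s

A = (b + z·y)·y = (18.16 + 1.5×3.71)×3.71 = 88.02 ft²
P = b + 2y√(1+z²) = 18.16 + 2×3.71×√(1+1.5²) = 31.54 ft
R = A/P = 88.02/31.54 = 2.791 ft
Q = (1.486/n)·A·R^(2/3)·S^(1/2) = (1.486/0.015) × 88.02 × 2.791^(2/3) × 0.0037^(1/2) = 1051 ft³/s
V = Q/A = 1051/88.02 = 11.95 ft/s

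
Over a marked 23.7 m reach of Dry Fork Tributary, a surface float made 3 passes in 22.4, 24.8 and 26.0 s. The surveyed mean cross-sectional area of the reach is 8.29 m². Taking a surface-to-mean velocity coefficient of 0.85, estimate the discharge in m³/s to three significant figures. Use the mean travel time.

t̄ = (22.4 + 24.8 + 26.0) / 3 = 24.4 s
v_surface = L / t̄ = 23.7 / 24.4 = 0.9713 m/s
v_mean = 0.85 × 0.9713 = 0.8256 m/s
Q = A × v_mean = 8.29 × 0.8256 = 6.844 m³/s

6.84 m³/s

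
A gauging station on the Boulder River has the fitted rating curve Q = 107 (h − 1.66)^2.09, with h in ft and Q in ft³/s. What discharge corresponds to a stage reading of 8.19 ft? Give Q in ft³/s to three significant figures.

5400 ft³/s

Q = 107 × (8.19 − 1.66)^2.09 = 107 × 6.53^2.09 = 5402 ft³/s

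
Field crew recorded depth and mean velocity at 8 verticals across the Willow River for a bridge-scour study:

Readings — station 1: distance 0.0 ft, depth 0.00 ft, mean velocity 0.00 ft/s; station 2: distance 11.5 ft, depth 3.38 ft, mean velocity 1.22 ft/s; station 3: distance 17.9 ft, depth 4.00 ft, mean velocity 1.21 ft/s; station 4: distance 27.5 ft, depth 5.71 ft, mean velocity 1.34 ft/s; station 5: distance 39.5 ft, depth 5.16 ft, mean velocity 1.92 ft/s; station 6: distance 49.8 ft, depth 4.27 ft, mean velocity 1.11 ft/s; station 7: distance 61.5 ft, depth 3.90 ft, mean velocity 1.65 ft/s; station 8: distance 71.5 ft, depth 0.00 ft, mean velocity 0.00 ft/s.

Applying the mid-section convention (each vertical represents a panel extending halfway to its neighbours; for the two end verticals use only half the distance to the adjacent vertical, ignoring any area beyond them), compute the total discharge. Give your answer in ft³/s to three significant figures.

391 ft³/s

w_2 = (17.9 − 0.0)/2 = 8.95 ft; q_2 = 1.22 × 3.38 × 8.95 = 36.91 ft³/s
w_3 = (27.5 − 11.5)/2 = 8 ft; q_3 = 1.21 × 4.00 × 8 = 38.72 ft³/s
w_4 = (39.5 − 17.9)/2 = 10.8 ft; q_4 = 1.34 × 5.71 × 10.8 = 82.64 ft³/s
w_5 = (49.8 − 27.5)/2 = 11.15 ft; q_5 = 1.92 × 5.16 × 11.15 = 110.5 ft³/s
w_6 = (61.5 − 39.5)/2 = 11 ft; q_6 = 1.11 × 4.27 × 11 = 52.14 ft³/s
w_7 = (71.5 − 49.8)/2 = 10.85 ft; q_7 = 1.65 × 3.90 × 10.85 = 69.82 ft³/s
Stations 1, 8 contribute zero (depth or velocity is 0).
Q = Σ qᵢ = 390.7 ft³/s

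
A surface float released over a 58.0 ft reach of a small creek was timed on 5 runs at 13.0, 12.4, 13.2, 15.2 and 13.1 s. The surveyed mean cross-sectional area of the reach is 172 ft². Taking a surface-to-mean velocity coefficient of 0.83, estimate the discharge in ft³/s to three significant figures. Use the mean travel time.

t̄ = (13.0 + 12.4 + 13.2 + 15.2 + 13.1) / 5 = 13.38 s
v_surface = L / t̄ = 58.0 / 13.38 = 4.335 ft/s
v_mean = 0.83 × 4.335 = 3.598 ft/s
Q = A × v_mean = 172 × 3.598 = 618.8 ft³/s

619 ft³/s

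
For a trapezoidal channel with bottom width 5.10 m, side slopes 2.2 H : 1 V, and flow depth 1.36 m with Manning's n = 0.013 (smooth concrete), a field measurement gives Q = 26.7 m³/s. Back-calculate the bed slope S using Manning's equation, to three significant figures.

A = (b + z·y)·y = (5.10 + 2.2×1.36)×1.36 = 11.01 m²
P = b + 2y√(1+z²) = 5.10 + 2×1.36×√(1+2.2²) = 11.67 m
R = A/P = 11.01/11.67 = 0.9428 m
S = (Q·n / (1·A·R^(2/3)))² = (26.7×0.013 / (1×11.01×0.9615))² = 0.001076

0.00108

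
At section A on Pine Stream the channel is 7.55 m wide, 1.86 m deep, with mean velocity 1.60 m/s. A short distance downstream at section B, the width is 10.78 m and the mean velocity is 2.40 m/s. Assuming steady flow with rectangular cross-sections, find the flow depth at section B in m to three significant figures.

0.868 m

Q = A₁V₁ = (7.55×1.86) × 1.60 = 22.47 m³/s
d₂ = Q/(b₂ V₂) = 22.47/(10.78×2.40) = 0.8685 m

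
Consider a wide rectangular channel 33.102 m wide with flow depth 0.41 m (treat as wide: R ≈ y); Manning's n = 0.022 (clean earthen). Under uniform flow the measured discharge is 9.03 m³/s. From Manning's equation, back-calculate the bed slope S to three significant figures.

A = b·y = 33.102 × 0.41 = 13.57 m²
Wide channel: R ≈ y = 0.41 m
S = (Q·n / (1·A·R^(2/3)))² = (9.03×0.022 / (1×13.57×0.5519))² = 0.0007034

0.000703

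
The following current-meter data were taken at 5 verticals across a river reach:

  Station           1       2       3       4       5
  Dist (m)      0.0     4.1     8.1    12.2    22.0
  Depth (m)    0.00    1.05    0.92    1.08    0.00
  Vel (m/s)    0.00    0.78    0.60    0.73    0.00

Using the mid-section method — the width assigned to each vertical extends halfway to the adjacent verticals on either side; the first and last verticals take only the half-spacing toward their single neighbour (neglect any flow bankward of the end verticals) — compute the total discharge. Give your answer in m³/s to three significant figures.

11.0 m³/s

w_2 = (8.1 − 0.0)/2 = 4.05 m; q_2 = 0.78 × 1.05 × 4.05 = 3.317 m³/s
w_3 = (12.2 − 4.1)/2 = 4.05 m; q_3 = 0.60 × 0.92 × 4.05 = 2.236 m³/s
w_4 = (22.0 − 8.1)/2 = 6.95 m; q_4 = 0.73 × 1.08 × 6.95 = 5.479 m³/s
Stations 1, 5 contribute zero (depth or velocity is 0).
Q = Σ qᵢ = 11.03 m³/s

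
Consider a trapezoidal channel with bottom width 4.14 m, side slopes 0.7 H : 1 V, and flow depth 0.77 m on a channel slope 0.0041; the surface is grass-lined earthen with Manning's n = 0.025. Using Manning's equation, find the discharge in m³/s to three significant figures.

6.55 m³/s

A = (b + z·y)·y = (4.14 + 0.7×0.77)×0.77 = 3.603 m²
P = b + 2y√(1+z²) = 4.14 + 2×0.77×√(1+0.7²) = 6.020 m
R = A/P = 3.603/6.020 = 0.5985 m
Q = (1/n)·A·R^(2/3)·S^(1/2) = (1/0.025) × 3.603 × 0.5985^(2/3) × 0.0041^(1/2) = 6.553 m³/s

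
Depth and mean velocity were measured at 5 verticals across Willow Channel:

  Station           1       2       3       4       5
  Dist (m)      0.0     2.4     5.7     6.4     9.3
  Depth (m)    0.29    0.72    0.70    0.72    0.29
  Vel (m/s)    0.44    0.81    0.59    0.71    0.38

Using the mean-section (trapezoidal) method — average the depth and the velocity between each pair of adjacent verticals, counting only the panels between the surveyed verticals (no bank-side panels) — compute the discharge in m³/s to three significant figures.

3.52 m³/s

Panel 1-2: Δb = 2.4 m, d̄ = (0.29+0.72)/2 = 0.505, v̄ = (0.44+0.81)/2 = 0.625 → q = 2.4×0.505×0.625 = 0.7575 m³/s
Panel 2-3: Δb = 3.3 m, d̄ = (0.72+0.70)/2 = 0.71, v̄ = (0.81+0.59)/2 = 0.7 → q = 3.3×0.71×0.7 = 1.640 m³/s
Panel 3-4: Δb = 0.7 m, d̄ = (0.70+0.72)/2 = 0.71, v̄ = (0.59+0.71)/2 = 0.65 → q = 0.7×0.71×0.65 = 0.3231 m³/s
Panel 4-5: Δb = 2.9 m, d̄ = (0.72+0.29)/2 = 0.505, v̄ = (0.71+0.38)/2 = 0.545 → q = 2.9×0.505×0.545 = 0.7982 m³/s
Q = Σ q = 3.519 m³/s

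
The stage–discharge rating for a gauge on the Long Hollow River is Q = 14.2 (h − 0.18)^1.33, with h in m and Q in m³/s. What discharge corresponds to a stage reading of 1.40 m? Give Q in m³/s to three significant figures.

18.5 m³/s

Q = 14.2 × (1.40 − 0.18)^1.33 = 14.2 × 1.22^1.33 = 18.50 m³/s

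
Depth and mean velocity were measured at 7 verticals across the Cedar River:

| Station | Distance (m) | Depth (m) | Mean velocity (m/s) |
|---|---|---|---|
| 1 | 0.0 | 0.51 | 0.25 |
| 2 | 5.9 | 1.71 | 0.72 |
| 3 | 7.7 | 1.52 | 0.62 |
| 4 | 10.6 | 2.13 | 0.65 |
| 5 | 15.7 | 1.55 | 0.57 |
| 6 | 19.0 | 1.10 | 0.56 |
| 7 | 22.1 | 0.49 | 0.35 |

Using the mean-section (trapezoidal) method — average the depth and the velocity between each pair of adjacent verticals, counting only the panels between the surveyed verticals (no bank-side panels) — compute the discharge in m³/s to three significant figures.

Panel 1-2: Δb = 5.9 m, d̄ = (0.51+1.71)/2 = 1.11, v̄ = (0.25+0.72)/2 = 0.485 → q = 5.9×1.11×0.485 = 3.176 m³/s
Panel 2-3: Δb = 1.8 m, d̄ = (1.71+1.52)/2 = 1.615, v̄ = (0.72+0.62)/2 = 0.67 → q = 1.8×1.615×0.67 = 1.948 m³/s
Panel 3-4: Δb = 2.9 m, d̄ = (1.52+2.13)/2 = 1.825, v̄ = (0.62+0.65)/2 = 0.635 → q = 2.9×1.825×0.635 = 3.361 m³/s
Panel 4-5: Δb = 5.1 m, d̄ = (2.13+1.55)/2 = 1.84, v̄ = (0.65+0.57)/2 = 0.61 → q = 5.1×1.84×0.61 = 5.724 m³/s
Panel 5-6: Δb = 3.3 m, d̄ = (1.55+1.10)/2 = 1.325, v̄ = (0.57+0.56)/2 = 0.565 → q = 3.3×1.325×0.565 = 2.470 m³/s
Panel 6-7: Δb = 3.1 m, d̄ = (1.10+0.49)/2 = 0.795, v̄ = (0.56+0.35)/2 = 0.455 → q = 3.1×0.795×0.455 = 1.121 m³/s
Q = Σ q = 17.80 m³/s

17.8 m³/s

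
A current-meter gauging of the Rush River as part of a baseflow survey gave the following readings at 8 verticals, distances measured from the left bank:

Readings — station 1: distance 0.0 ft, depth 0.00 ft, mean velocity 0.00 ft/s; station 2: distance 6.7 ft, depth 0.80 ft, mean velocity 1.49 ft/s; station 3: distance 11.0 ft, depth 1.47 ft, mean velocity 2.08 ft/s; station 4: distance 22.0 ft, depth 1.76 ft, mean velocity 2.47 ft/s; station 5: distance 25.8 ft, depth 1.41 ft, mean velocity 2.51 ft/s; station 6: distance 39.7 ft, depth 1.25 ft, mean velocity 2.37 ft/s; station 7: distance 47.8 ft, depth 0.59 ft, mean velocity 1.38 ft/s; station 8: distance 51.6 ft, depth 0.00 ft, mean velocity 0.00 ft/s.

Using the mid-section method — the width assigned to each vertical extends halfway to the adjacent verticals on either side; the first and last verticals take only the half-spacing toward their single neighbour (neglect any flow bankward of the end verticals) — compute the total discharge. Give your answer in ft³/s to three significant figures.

w_2 = (11.0 − 0.0)/2 = 5.5 ft; q_2 = 1.49 × 0.80 × 5.5 = 6.556 ft³/s
w_3 = (22.0 − 6.7)/2 = 7.65 ft; q_3 = 2.08 × 1.47 × 7.65 = 23.39 ft³/s
w_4 = (25.8 − 11.0)/2 = 7.4 ft; q_4 = 2.47 × 1.76 × 7.4 = 32.17 ft³/s
w_5 = (39.7 − 22.0)/2 = 8.85 ft; q_5 = 2.51 × 1.41 × 8.85 = 31.32 ft³/s
w_6 = (47.8 − 25.8)/2 = 11 ft; q_6 = 2.37 × 1.25 × 11 = 32.59 ft³/s
w_7 = (51.6 − 39.7)/2 = 5.95 ft; q_7 = 1.38 × 0.59 × 5.95 = 4.844 ft³/s
Stations 1, 8 contribute zero (depth or velocity is 0).
Q = Σ qᵢ = 130.9 ft³/s

131 ft³/s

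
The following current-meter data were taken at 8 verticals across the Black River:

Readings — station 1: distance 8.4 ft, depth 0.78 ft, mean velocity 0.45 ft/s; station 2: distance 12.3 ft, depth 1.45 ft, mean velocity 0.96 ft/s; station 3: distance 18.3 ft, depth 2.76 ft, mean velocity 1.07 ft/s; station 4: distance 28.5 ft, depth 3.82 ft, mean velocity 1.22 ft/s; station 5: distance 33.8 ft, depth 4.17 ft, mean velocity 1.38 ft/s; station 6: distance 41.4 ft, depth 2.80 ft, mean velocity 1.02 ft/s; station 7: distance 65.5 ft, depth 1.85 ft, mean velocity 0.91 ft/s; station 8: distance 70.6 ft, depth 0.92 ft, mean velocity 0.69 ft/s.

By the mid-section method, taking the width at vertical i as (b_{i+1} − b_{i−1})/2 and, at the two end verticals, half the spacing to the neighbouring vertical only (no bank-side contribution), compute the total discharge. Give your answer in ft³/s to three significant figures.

176 ft³/s

w_1 = (12.3 − 8.4)/2 = 1.95 ft; q_1 = 0.45 × 0.78 × 1.95 = 0.6845 ft³/s
w_2 = (18.3 − 8.4)/2 = 4.95 ft; q_2 = 0.96 × 1.45 × 4.95 = 6.890 ft³/s
w_3 = (28.5 − 12.3)/2 = 8.1 ft; q_3 = 1.07 × 2.76 × 8.1 = 23.92 ft³/s
w_4 = (33.8 − 18.3)/2 = 7.75 ft; q_4 = 1.22 × 3.82 × 7.75 = 36.12 ft³/s
w_5 = (41.4 − 28.5)/2 = 6.45 ft; q_5 = 1.38 × 4.17 × 6.45 = 37.12 ft³/s
w_6 = (65.5 − 33.8)/2 = 15.85 ft; q_6 = 1.02 × 2.80 × 15.85 = 45.27 ft³/s
w_7 = (70.6 − 41.4)/2 = 14.6 ft; q_7 = 0.91 × 1.85 × 14.6 = 24.58 ft³/s
w_8 = (70.6 − 65.5)/2 = 2.55 ft; q_8 = 0.69 × 0.92 × 2.55 = 1.619 ft³/s
Q = Σ qᵢ = 176.2 ft³/s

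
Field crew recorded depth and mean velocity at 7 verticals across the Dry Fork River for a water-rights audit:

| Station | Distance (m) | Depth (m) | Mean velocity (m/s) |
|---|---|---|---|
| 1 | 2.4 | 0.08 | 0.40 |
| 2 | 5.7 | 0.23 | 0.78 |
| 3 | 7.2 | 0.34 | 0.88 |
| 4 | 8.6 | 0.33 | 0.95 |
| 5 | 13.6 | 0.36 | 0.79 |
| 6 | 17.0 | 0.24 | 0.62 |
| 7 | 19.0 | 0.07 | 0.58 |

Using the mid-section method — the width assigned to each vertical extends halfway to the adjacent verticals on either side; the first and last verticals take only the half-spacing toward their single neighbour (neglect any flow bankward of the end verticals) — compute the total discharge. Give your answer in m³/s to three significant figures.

3.56 m³/s

w_1 = (5.7 − 2.4)/2 = 1.65 m; q_1 = 0.40 × 0.08 × 1.65 = 0.05280 m³/s
w_2 = (7.2 − 2.4)/2 = 2.4 m; q_2 = 0.78 × 0.23 × 2.4 = 0.4306 m³/s
w_3 = (8.6 − 5.7)/2 = 1.45 m; q_3 = 0.88 × 0.34 × 1.45 = 0.4338 m³/s
w_4 = (13.6 − 7.2)/2 = 3.2 m; q_4 = 0.95 × 0.33 × 3.2 = 1.003 m³/s
w_5 = (17.0 − 8.6)/2 = 4.2 m; q_5 = 0.79 × 0.36 × 4.2 = 1.194 m³/s
w_6 = (19.0 − 13.6)/2 = 2.7 m; q_6 = 0.62 × 0.24 × 2.7 = 0.4018 m³/s
w_7 = (19.0 − 17.0)/2 = 1 m; q_7 = 0.58 × 0.07 × 1 = 0.04060 m³/s
Q = Σ qᵢ = 3.557 m³/s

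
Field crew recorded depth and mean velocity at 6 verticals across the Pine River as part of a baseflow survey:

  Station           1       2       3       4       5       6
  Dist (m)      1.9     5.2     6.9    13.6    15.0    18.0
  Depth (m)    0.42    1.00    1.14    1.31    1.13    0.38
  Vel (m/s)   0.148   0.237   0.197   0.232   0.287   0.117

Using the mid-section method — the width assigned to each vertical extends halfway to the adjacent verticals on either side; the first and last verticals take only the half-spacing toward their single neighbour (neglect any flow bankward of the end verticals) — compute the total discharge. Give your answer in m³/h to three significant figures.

w_1 = (5.2 − 1.9)/2 = 1.65 m; q_1 = 0.148 × 0.42 × 1.65 = 0.1026 m³/s
w_2 = (6.9 − 1.9)/2 = 2.5 m; q_2 = 0.237 × 1.00 × 2.5 = 0.5925 m³/s
w_3 = (13.6 − 5.2)/2 = 4.2 m; q_3 = 0.197 × 1.14 × 4.2 = 0.9432 m³/s
w_4 = (15.0 − 6.9)/2 = 4.05 m; q_4 = 0.232 × 1.31 × 4.05 = 1.231 m³/s
w_5 = (18.0 − 13.6)/2 = 2.2 m; q_5 = 0.287 × 1.13 × 2.2 = 0.7135 m³/s
w_6 = (18.0 − 15.0)/2 = 1.5 m; q_6 = 0.117 × 0.38 × 1.5 = 0.06669 m³/s
Q = Σ qᵢ = 3.649 m³/s
= 3.649 × 3600 = 13140 m³/h

13100 m³/h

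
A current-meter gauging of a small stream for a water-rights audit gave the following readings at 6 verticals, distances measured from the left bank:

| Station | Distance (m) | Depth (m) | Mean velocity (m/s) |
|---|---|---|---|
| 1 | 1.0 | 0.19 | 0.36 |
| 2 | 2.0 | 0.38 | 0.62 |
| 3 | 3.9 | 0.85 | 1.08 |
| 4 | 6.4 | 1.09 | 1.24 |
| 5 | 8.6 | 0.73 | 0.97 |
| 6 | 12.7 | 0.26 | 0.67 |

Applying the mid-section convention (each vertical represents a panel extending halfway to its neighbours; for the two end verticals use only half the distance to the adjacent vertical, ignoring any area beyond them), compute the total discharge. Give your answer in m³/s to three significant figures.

w_1 = (2.0 − 1.0)/2 = 0.5 m; q_1 = 0.36 × 0.19 × 0.5 = 0.03420 m³/s
w_2 = (3.9 − 1.0)/2 = 1.45 m; q_2 = 0.62 × 0.38 × 1.45 = 0.3416 m³/s
w_3 = (6.4 − 2.0)/2 = 2.2 m; q_3 = 1.08 × 0.85 × 2.2 = 2.020 m³/s
w_4 = (8.6 − 3.9)/2 = 2.35 m; q_4 = 1.24 × 1.09 × 2.35 = 3.176 m³/s
w_5 = (12.7 − 6.4)/2 = 3.15 m; q_5 = 0.97 × 0.73 × 3.15 = 2.231 m³/s
w_6 = (12.7 − 8.6)/2 = 2.05 m; q_6 = 0.67 × 0.26 × 2.05 = 0.3571 m³/s
Q = Σ qᵢ = 8.159 m³/s

8.16 m³/s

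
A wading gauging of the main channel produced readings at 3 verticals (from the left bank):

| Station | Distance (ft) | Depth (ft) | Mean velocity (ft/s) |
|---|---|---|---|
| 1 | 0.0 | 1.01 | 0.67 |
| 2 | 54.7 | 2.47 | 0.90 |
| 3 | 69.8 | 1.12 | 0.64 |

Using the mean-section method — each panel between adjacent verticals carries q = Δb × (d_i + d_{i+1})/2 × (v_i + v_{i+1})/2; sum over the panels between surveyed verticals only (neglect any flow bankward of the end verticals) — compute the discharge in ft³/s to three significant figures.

Panel 1-2: Δb = 54.7 ft, d̄ = (1.01+2.47)/2 = 1.74, v̄ = (0.67+0.90)/2 = 0.785 → q = 54.7×1.74×0.785 = 74.71 ft³/s
Panel 2-3: Δb = 15.1 ft, d̄ = (2.47+1.12)/2 = 1.795, v̄ = (0.90+0.64)/2 = 0.77 → q = 15.1×1.795×0.77 = 20.87 ft³/s
Q = Σ q = 95.59 ft³/s

95.6 ft³/s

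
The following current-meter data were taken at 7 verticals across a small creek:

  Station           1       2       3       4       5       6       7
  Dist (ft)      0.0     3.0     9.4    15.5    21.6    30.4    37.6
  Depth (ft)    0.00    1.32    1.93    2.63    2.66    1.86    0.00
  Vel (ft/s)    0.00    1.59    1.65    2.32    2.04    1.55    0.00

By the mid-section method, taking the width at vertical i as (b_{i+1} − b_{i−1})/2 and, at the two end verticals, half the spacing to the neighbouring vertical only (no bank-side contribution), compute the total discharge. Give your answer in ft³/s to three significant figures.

w_2 = (9.4 − 0.0)/2 = 4.7 ft; q_2 = 1.59 × 1.32 × 4.7 = 9.864 ft³/s
w_3 = (15.5 − 3.0)/2 = 6.25 ft; q_3 = 1.65 × 1.93 × 6.25 = 19.90 ft³/s
w_4 = (21.6 − 9.4)/2 = 6.1 ft; q_4 = 2.32 × 2.63 × 6.1 = 37.22 ft³/s
w_5 = (30.4 − 15.5)/2 = 7.45 ft; q_5 = 2.04 × 2.66 × 7.45 = 40.43 ft³/s
w_6 = (37.6 − 21.6)/2 = 8 ft; q_6 = 1.55 × 1.86 × 8 = 23.06 ft³/s
Stations 1, 7 contribute zero (depth or velocity is 0).
Q = Σ qᵢ = 130.5 ft³/s

130 ft³/s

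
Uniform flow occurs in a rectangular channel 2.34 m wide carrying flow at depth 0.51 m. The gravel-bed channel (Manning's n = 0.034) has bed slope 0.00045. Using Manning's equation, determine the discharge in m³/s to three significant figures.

0.373 m³/s

A = b·y = 2.34 × 0.51 = 1.193 m²
P = b + 2y = 2.34 + 2×0.51 = 3.360 m
R = A/P = 1.193/3.360 = 0.3552 m
Q = (1/n)·A·R^(2/3)·S^(1/2) = (1/0.034) × 1.193 × 0.3552^(2/3) × 0.00045^(1/2) = 0.3734 m³/s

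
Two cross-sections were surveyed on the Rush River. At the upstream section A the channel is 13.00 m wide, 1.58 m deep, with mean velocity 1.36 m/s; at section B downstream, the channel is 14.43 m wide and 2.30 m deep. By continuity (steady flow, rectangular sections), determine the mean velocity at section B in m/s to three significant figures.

0.842 m/s

Q = A₁V₁ = (13.00×1.58) × 1.36 = 27.93 m³/s
A₂ = 14.43 × 2.30 = 33.19 m²
V₂ = Q/A₂ = 27.93/33.19 = 0.8417 m/s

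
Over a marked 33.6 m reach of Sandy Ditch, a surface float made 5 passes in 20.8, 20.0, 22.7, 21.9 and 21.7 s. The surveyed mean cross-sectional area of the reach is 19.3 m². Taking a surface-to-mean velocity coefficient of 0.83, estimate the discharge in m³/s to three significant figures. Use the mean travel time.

t̄ = (20.8 + 20.0 + 22.7 + 21.9 + 21.7) / 5 = 21.42 s
v_surface = L / t̄ = 33.6 / 21.42 = 1.569 m/s
v_mean = 0.83 × 1.569 = 1.302 m/s
Q = A × v_mean = 19.3 × 1.302 = 25.13 m³/s

25.1 m³/s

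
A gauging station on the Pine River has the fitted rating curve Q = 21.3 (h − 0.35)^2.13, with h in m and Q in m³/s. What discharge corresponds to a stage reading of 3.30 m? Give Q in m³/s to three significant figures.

213 m³/s

Q = 21.3 × (3.30 − 0.35)^2.13 = 21.3 × 2.95^2.13 = 213.4 m³/s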